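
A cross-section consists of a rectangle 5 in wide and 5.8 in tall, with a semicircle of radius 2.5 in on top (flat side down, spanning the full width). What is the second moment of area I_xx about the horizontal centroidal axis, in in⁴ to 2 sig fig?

Split into non-overlapping primitives; take the origin at the lower-left of the bounding box.
Rectangular body: 5 × 5.8, A = 29 in², y = 2.9 in, Ī = 81.3 in⁴.
Semicircular cap: semicircle r = 2.5, A = 9.817 in², y = 6.861 in, Ī = 4.287 in⁴.
Centroid: ȳ = ΣA·y / ΣA = 3.902 in.
Transfer each piece to the horizontal centroidal axis using Ī + A·d² with d = y − 3.902:
  rectangular body: d = -1.002 in → contributes +110.4 in⁴
  semicircular cap: d = 2.959 in → contributes +90.26 in⁴
Total I = 200.7 in⁴.

I_xx ≈ 200 in⁴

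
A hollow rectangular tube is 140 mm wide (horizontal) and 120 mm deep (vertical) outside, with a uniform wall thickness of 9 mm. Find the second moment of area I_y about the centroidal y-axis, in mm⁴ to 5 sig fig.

I_y ≈ 1.2005 × 10⁷ mm⁴

Treat the section as a set of non-overlapping primitives; coordinates are from the bounding-box lower-left.
Outer rectangle: 140 × 120, A = 16 800 mm², x = 70 mm, Ī = 27 440 000 mm⁴.
Inner void (subtracted): 122 × 102, A = 12 444 mm², x = 70 mm, Ī = 15 434 708 mm⁴.
By symmetry the centroid is at mid-width, x̄ = 70 mm.
All pieces are centred on the centroidal y-axis, so I = ΣĪ (holes subtracted) = 12 005 292 mm⁴.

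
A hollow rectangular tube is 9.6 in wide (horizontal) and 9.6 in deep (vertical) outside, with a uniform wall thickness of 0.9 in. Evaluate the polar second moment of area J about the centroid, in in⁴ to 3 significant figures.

Decompose the section into non-overlapping parts with the origin at the bottom-left of its bounding rectangle.
Outer rectangle: 9.6 × 9.6, A = 92.16 in², y = 4.8 in, Ī = 707.79 in⁴.
Inner void (subtracted): 7.8 × 7.8, A = 60.84 in², y = 4.8 in, Ī = 308.46 in⁴.
By symmetry the centroid is at mid-height, ȳ = 4.8 in.
All pieces are centred on the centroidal x-axis, so I = ΣĪ (holes subtracted) = 399.33 in⁴.
Repeating about the centroidal y-axis gives I_y = 399.33 in⁴.
Polar second moment: J = I_x + I_y = 798.66 in⁴.

J ≈ 799 in⁴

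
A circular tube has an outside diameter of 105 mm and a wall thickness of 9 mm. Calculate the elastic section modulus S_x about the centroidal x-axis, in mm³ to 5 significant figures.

S_x ≈ 6.0084 × 10⁴ mm³

Decompose the section into non-overlapping parts with the origin at the bottom-left of its bounding rectangle.
Outer circle: ⌀105, A = 8659.015 mm², y = 52.5 mm, Ī = 5 966 602 mm⁴.
Bore (subtracted): ⌀87, A = 5944.679 mm², y = 52.5 mm, Ī = 2 812 205 mm⁴.
By symmetry the centroid is at mid-height, ȳ = 52.5 mm.
All pieces are centred on the centroidal x-axis, so I = ΣĪ (holes subtracted) = 3 154 398 mm⁴.
Extreme fibre distance c = 52.5 mm; S = I/c = 60083.77 mm³.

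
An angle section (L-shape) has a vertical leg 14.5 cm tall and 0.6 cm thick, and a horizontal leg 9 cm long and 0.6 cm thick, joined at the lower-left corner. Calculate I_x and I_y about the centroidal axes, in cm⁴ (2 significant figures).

I_x ≈ 310 cm⁴, I_y ≈ 95 cm⁴

Split into non-overlapping primitives; take the origin at the lower-left of the bounding box.
Vertical leg: 0.6 × 14.5, A = 8.7 cm², y = 7.25 cm, Ī = 152.4 cm⁴.
Horizontal leg (remainder): 8.4 × 0.6, A = 5.04 cm², y = 0.3 cm, Ī = 0.1512 cm⁴.
Centroid: ȳ = ΣA·y / ΣA = 4.701 cm.
Transfer each piece to the centroidal x-axis using Ī + A·d² with d = y − 4.701:
  vertical leg: d = 2.549 cm → contributes +209 cm⁴
  horizontal leg (remainder): d = -4.401 cm → contributes +97.75 cm⁴
Total I = 306.7 cm⁴.
For the y-axis: x̄ = 1.951 cm.
Repeating about the centroidal y-axis gives I_y = 94.52 cm⁴.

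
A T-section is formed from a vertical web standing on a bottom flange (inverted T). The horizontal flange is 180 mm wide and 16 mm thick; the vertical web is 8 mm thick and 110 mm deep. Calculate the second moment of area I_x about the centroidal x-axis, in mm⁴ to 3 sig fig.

Decompose the section into non-overlapping parts with the origin at the bottom-left of its bounding rectangle.
Flange: 180 × 16, A = 2 880 mm², y = 8 mm, Ī = 61 440 mm⁴.
Web: 8 × 110, A = 880 mm², y = 71 mm, Ī = 887 333 mm⁴.
Centroid: ȳ = ΣA·y / ΣA = 22.745 mm.
Transfer each piece to the centroidal x-axis using Ī + A·d² with d = y − 22.745:
  flange: d = -14.745 mm → contributes +687 568 mm⁴
  web: d = 48.255 mm → contributes +2 936 480 mm⁴
Total I = 3 624 048 mm⁴.

I_x ≈ 3.62 × 10⁶ mm⁴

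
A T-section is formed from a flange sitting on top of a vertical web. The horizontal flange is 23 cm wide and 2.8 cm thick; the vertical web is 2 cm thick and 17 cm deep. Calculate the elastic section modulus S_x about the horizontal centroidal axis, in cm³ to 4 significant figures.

Treat the section as a set of non-overlapping primitives; coordinates are from the bounding-box lower-left.
Flange: 23 × 2.8, A = 64.4 cm², y = 18.4 cm, Ī = 42.0747 cm⁴.
Web: 2 × 17, A = 34 cm², y = 8.5 cm, Ī = 818.833 cm⁴.
Centroid: ȳ = ΣA·y / ΣA = 14.9793 cm.
Transfer each piece to the horizontal centroidal axis using Ī + A·d² with d = y − 14.9793:
  flange: d = 3.42073 cm → contributes +795.645 cm⁴
  web: d = -6.47927 cm → contributes +2246.18 cm⁴
Total I = 3041.83 cm⁴.
Extreme fibre distance c = 14.9793 cm; S = I/c = 203.069 cm³.

S_x ≈ 203.1 cm³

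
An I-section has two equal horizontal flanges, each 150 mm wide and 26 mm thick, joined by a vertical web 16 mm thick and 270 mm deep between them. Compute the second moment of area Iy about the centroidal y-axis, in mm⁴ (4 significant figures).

Break the section into simple shapes (no overlaps), measuring from the bottom-left corner of the bounding box.
Bottom flange: 150 × 26, A = 3 900 mm², x = 75 mm, Ī = 7 312 500 mm⁴.
Web: 16 × 270, A = 4 320 mm², x = 75 mm, Ī = 92 160 mm⁴.
Top flange: 150 × 26, A = 3 900 mm², x = 75 mm, Ī = 7 312 500 mm⁴.
By symmetry the centroid is at mid-width, x̄ = 75 mm.
All pieces are centred on the centroidal y-axis, so I = ΣĪ = 14 717 160 mm⁴.

Iy ≈ 1.472 × 10⁷ mm⁴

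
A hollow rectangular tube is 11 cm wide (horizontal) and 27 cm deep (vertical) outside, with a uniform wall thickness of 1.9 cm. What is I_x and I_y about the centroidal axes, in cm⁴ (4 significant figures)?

Split into non-overlapping primitives; take the origin at the lower-left of the bounding box.
Outer rectangle: 11 × 27, A = 297 cm², y = 13.5 cm, Ī = 18042.8 cm⁴.
Inner void (subtracted): 7.2 × 23.2, A = 167.04 cm², y = 13.5 cm, Ī = 7492.3 cm⁴.
By symmetry the centroid is at mid-height, ȳ = 13.5 cm.
All pieces are centred on the centroidal x-axis, so I = ΣĪ (holes subtracted) = 10550.4 cm⁴.
Repeating about the centroidal y-axis gives I_y = 2273.14 cm⁴.

I_x ≈ 1.055 × 10⁴ cm⁴, I_y ≈ 2273 cm⁴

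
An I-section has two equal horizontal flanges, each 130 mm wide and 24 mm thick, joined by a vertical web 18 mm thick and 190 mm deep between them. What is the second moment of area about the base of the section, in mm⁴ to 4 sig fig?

Treat the section as a set of non-overlapping primitives; coordinates are from the bounding-box lower-left.
Bottom flange: 130 × 24, A = 3 120 mm², y = 12 mm, Ī = 149 760 mm⁴.
Web: 18 × 190, A = 3 420 mm², y = 119 mm, Ī = 10 288 500 mm⁴.
Top flange: 130 × 24, A = 3 120 mm², y = 226 mm, Ī = 149 760 mm⁴.
Transfer each piece to the base of the section using Ī + A·d² with d = y − 0:
  bottom flange: d = 12 mm → contributes +599 040 mm⁴
  web: d = 119 mm → contributes +58 719 120 mm⁴
  top flange: d = 226 mm → contributes +159 506 880 mm⁴
Total I = 218 825 040 mm⁴.

I_base ≈ 2.188 × 10⁸ mm⁴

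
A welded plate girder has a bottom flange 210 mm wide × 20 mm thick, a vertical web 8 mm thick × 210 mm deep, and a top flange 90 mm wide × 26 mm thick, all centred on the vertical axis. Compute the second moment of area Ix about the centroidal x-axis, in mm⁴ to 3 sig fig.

Ix ≈ 8.94 × 10⁷ mm⁴

Split into non-overlapping primitives; take the origin at the lower-left of the bounding box.
Bottom plate: 210 × 20, A = 4 200 mm², y = 10 mm, Ī = 140 000 mm⁴.
Web plate: 8 × 210, A = 1 680 mm², y = 125 mm, Ī = 6 174 000 mm⁴.
Top plate: 90 × 26, A = 2 340 mm², y = 243 mm, Ī = 131 820 mm⁴.
Centroid: ȳ = ΣA·y / ΣA = 99.832 mm.
Transfer each piece to the centroidal x-axis using Ī + A·d² with d = y − 99.832:
  bottom plate: d = -89.832 mm → contributes +34 033 199 mm⁴
  web plate: d = 25.168 mm → contributes +7 238 150 mm⁴
  top plate: d = 143.17 mm → contributes +48 094 900 mm⁴
Total I = 89 366 248 mm⁴.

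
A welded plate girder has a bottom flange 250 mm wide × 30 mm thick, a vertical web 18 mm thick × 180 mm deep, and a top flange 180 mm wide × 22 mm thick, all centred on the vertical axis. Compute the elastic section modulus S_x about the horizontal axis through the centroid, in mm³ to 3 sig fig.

Treat the section as a set of non-overlapping primitives; coordinates are from the bounding-box lower-left.
Bottom plate: 250 × 30, A = 7 500 mm², y = 15 mm, Ī = 562 500 mm⁴.
Web plate: 18 × 180, A = 3 240 mm², y = 120 mm, Ī = 8 748 000 mm⁴.
Top plate: 180 × 22, A = 3 960 mm², y = 221 mm, Ī = 159 720 mm⁴.
Centroid: ȳ = ΣA·y / ΣA = 93.637 mm.
Transfer each piece to the horizontal axis through the centroid using Ī + A·d² with d = y − 93.637:
  bottom plate: d = -78.637 mm → contributes +46 940 520 mm⁴
  web plate: d = 26.363 mm → contributes +10 999 870 mm⁴
  top plate: d = 127.36 mm → contributes +64 396 469 mm⁴
Total I = 122 336 860 mm⁴.
Extreme fibre distance c = 138.36 mm; S = I/c = 884 172 mm³.

S_x ≈ 8.84 × 10⁵ mm³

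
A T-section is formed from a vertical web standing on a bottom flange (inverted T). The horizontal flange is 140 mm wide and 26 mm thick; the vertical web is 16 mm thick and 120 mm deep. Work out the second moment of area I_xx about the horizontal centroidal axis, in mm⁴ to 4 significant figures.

Break the section into simple shapes (no overlaps), measuring from the bottom-left corner of the bounding box.
Flange: 140 × 26, A = 3 640 mm², y = 13 mm, Ī = 205 053 mm⁴.
Web: 16 × 120, A = 1 920 mm², y = 86 mm, Ī = 2 304 000 mm⁴.
Centroid: ȳ = ΣA·y / ΣA = 38.2086 mm.
Transfer each piece to the horizontal centroidal axis using Ī + A·d² with d = y − 38.2086:
  flange: d = -25.2086 mm → contributes +2 518 183 mm⁴
  web: d = 47.7914 mm → contributes +6 689 308 mm⁴
Total I = 9 207 491 mm⁴.

I_xx ≈ 9.207 × 10⁶ mm⁴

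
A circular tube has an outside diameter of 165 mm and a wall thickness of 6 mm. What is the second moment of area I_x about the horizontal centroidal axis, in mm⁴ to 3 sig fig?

Split into non-overlapping primitives; take the origin at the lower-left of the bounding box.
Outer circle: ⌀165, A = 21 382 mm², y = 82.5 mm, Ī = 36 383 601 mm⁴.
Bore (subtracted): ⌀153, A = 18 385 mm², y = 82.5 mm, Ī = 26 898 968 mm⁴.
By symmetry the centroid is at mid-height, ȳ = 82.5 mm.
All pieces are centred on the horizontal centroidal axis, so I = ΣĪ (holes subtracted) = 9 484 632 mm⁴.

I_x ≈ 9.48 × 10⁶ mm⁴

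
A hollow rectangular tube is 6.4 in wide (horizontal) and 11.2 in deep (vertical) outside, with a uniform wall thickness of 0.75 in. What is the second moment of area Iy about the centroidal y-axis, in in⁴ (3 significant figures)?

Decompose the section into non-overlapping parts with the origin at the bottom-left of its bounding rectangle.
Outer rectangle: 6.4 × 11.2, A = 71.68 in², x = 3.2 in, Ī = 244.67 in⁴.
Inner void (subtracted): 4.9 × 9.7, A = 47.53 in², x = 3.2 in, Ī = 95.1 in⁴.
By symmetry the centroid is at mid-width, x̄ = 3.2 in.
All pieces are centred on the centroidal y-axis, so I = ΣĪ (holes subtracted) = 149.57 in⁴.

Iy ≈ 150 in⁴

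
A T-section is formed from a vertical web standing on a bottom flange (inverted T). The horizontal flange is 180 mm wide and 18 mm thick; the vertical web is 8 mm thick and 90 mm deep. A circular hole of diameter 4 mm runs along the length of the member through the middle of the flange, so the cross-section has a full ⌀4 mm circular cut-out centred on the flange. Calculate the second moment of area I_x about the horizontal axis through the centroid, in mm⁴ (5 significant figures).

Treat the section as a set of non-overlapping primitives; coordinates are from the bounding-box lower-left.
Flange: 180 × 18, A = 3 240 mm², y = 9 mm, Ī = 87 480 mm⁴.
Web: 8 × 90, A = 720 mm², y = 63 mm, Ī = 486 000 mm⁴.
Hole (subtracted): ⌀4, A = 12.56637 mm², y = 9 mm, Ī = 12.56637 mm⁴.
Centroid: ȳ = ΣA·y / ΣA = 18.84944 mm.
Transfer each piece to the horizontal axis through the centroid using Ī + A·d² with d = y − 18.84944:
  flange: d = -9.849437 mm → contributes +401 797 mm⁴
  web: d = 44.15056 mm → contributes +1 889 476 mm⁴
  hole: d = -9.849437 mm → contributes −1231.648 mm⁴
Total I = 2 290 041 mm⁴.

I_x ≈ 2.2900 × 10⁶ mm⁴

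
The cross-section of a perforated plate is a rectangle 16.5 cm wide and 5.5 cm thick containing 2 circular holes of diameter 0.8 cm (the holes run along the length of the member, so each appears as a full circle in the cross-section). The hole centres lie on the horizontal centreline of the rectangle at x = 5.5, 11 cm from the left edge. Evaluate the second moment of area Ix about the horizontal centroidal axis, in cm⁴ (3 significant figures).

Ix ≈ 229 cm⁴

Decompose the section into non-overlapping parts with the origin at the bottom-left of its bounding rectangle.
Plate: 16.5 × 5.5, A = 90.75 cm², y = 2.75 cm, Ī = 228.77 cm⁴.
Hole 1 (subtracted): ⌀0.8, A = 0.50265 cm², y = 2.75 cm, Ī = 0.020106 cm⁴.
Hole 2 (subtracted): ⌀0.8, A = 0.50265 cm², y = 2.75 cm, Ī = 0.020106 cm⁴.
By symmetry the centroid is at mid-height, ȳ = 2.75 cm.
All pieces are centred on the horizontal centroidal axis, so I = ΣĪ (holes subtracted) = 228.73 cm⁴.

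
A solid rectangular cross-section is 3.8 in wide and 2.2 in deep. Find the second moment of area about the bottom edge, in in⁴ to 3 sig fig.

The section: 3.8 × 2.2, A = 8.36 in², y = 1.1 in, Ī = 3.3719 in⁴.
Transfer it to a horizontal axis along the bottom face using Ī + A·d² with d = y − 0:
  the section: d = 1.1 in → contributes +13.487 in⁴
Total I = 13.487 in⁴.

I_base ≈ 13.5 in⁴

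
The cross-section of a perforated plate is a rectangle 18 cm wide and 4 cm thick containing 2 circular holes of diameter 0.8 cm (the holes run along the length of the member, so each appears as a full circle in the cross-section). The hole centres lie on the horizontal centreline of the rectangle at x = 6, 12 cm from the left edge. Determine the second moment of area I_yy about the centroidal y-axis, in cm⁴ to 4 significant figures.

Decompose the section into non-overlapping parts with the origin at the bottom-left of its bounding rectangle.
Plate: 18 × 4, A = 72 cm², x = 9 cm, Ī = 1 944 cm⁴.
Hole 1 (subtracted): ⌀0.8, A = 0.502655 cm², x = 6 cm, Ī = 0.0201062 cm⁴.
Hole 2 (subtracted): ⌀0.8, A = 0.502655 cm², x = 12 cm, Ī = 0.0201062 cm⁴.
By symmetry the centroid is at mid-width, x̄ = 9 cm.
Transfer each piece to the centroidal y-axis using Ī + A·d² with d = x − 9:
  plate: d = 0 cm → contributes +1 944 cm⁴
  hole 1: d = -3 cm → contributes −4.544 cm⁴
  hole 2: d = 3 cm → contributes −4.544 cm⁴
Total I = 1934.91 cm⁴.

I_yy ≈ 1935 cm⁴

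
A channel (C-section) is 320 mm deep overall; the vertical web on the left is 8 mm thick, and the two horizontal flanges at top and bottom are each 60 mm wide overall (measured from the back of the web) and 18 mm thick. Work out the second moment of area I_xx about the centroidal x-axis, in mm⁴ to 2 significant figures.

I_xx ≈ 6.5 × 10⁷ mm⁴

Split into non-overlapping primitives; take the origin at the lower-left of the bounding box.
Web: 8 × 320, A = 2 560 mm², y = 160 mm, Ī = 21 845 333 mm⁴.
Top flange (beyond web): 52 × 18, A = 936 mm², y = 311 mm, Ī = 25 272 mm⁴.
Bottom flange (beyond web): 52 × 18, A = 936 mm², y = 9 mm, Ī = 25 272 mm⁴.
By symmetry the centroid is at mid-height, ȳ = 160 mm.
Transfer each piece to the centroidal x-axis using Ī + A·d² with d = y − 160:
  web: d = 0 mm → contributes +21 845 333 mm⁴
  top flange (beyond web): d = 151 mm → contributes +21 367 008 mm⁴
  bottom flange (beyond web): d = -151 mm → contributes +21 367 008 mm⁴
Total I = 64 579 349 mm⁴.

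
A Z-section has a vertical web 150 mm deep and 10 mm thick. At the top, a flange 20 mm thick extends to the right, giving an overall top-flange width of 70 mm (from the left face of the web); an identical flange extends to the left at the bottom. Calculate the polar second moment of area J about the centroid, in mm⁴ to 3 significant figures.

J ≈ 1.67 × 10⁷ mm⁴

Break the section into simple shapes (no overlaps), measuring from the bottom-left corner of the bounding box.
Web: 10 × 150, A = 1 500 mm², y = 75 mm, Ī = 2 812 500 mm⁴.
Top flange (beyond web): 60 × 20, A = 1 200 mm², y = 140 mm, Ī = 40 000 mm⁴.
Bottom flange (beyond web): 60 × 20, A = 1 200 mm², y = 10 mm, Ī = 40 000 mm⁴.
Centroid: ȳ = ΣA·y / ΣA = 75 mm.
Transfer each piece to the centroidal x-axis using Ī + A·d² with d = y − 75:
  web: d = 0 mm → contributes +2 812 500 mm⁴
  top flange (beyond web): d = 65 mm → contributes +5 110 000 mm⁴
  bottom flange (beyond web): d = -65 mm → contributes +5 110 000 mm⁴
Total I = 13 032 500 mm⁴.
For the y-axis: x̄ = 65 mm.
Repeating about the centroidal y-axis gives I_y = 3 672 500 mm⁴.
Polar second moment: J = I_x + I_y = 16 705 000 mm⁴.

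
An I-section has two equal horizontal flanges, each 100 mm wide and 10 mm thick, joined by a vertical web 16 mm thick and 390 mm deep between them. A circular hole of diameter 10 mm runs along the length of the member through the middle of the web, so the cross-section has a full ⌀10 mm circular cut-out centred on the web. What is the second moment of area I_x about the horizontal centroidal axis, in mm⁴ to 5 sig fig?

Split into non-overlapping primitives; take the origin at the lower-left of the bounding box.
Bottom flange: 100 × 10, A = 1 000 mm², y = 5 mm, Ī = 8333.333 mm⁴.
Web: 16 × 390, A = 6 240 mm², y = 205 mm, Ī = 79 092 000 mm⁴.
Top flange: 100 × 10, A = 1 000 mm², y = 405 mm, Ī = 8333.333 mm⁴.
Hole (subtracted): ⌀10, A = 78.53982 mm², y = 205 mm, Ī = 490.8739 mm⁴.
By symmetry the centroid is at mid-height, ȳ = 205 mm.
Transfer each piece to the horizontal centroidal axis using Ī + A·d² with d = y − 205:
  bottom flange: d = -200 mm → contributes +40 008 333 mm⁴
  web: d = 0 mm → contributes +79 092 000 mm⁴
  top flange: d = 200 mm → contributes +40 008 333 mm⁴
  hole: d = 0 mm → contributes −490.8739 mm⁴
Total I = 159 108 176 mm⁴.

I_x ≈ 1.5911 × 10⁸ mm⁴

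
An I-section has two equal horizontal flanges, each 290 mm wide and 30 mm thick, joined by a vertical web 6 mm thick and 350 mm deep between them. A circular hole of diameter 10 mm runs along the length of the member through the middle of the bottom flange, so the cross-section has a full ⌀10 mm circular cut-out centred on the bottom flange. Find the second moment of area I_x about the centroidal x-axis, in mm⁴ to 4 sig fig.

I_x ≈ 6.480 × 10⁸ mm⁴

Treat the section as a set of non-overlapping primitives; coordinates are from the bounding-box lower-left.
Bottom flange: 290 × 30, A = 8 700 mm², y = 15 mm, Ī = 652 500 mm⁴.
Web: 6 × 350, A = 2 100 mm², y = 205 mm, Ī = 21 437 500 mm⁴.
Top flange: 290 × 30, A = 8 700 mm², y = 395 mm, Ī = 652 500 mm⁴.
Hole (subtracted): ⌀10, A = 78.5398 mm², y = 15 mm, Ī = 490.874 mm⁴.
Centroid: ȳ = ΣA·y / ΣA = 205.768 mm.
Transfer each piece to the centroidal x-axis using Ī + A·d² with d = y − 205.768:
  bottom flange: d = -190.768 mm → contributes +317 267 816 mm⁴
  web: d = -0.768354 mm → contributes +21 438 740 mm⁴
  top flange: d = 189.232 mm → contributes +312 187 456 mm⁴
  hole: d = -190.768 mm → contributes −2 858 756 mm⁴
Total I = 648 035 256 mm⁴.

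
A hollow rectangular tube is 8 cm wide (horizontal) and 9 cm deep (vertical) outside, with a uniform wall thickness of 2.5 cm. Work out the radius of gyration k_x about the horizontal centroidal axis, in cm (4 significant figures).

Treat the section as a set of non-overlapping primitives; coordinates are from the bounding-box lower-left.
Outer rectangle: 8 × 9, A = 72 cm², y = 4.5 cm, Ī = 486 cm⁴.
Inner void (subtracted): 3 × 4, A = 12 cm², y = 4.5 cm, Ī = 16 cm⁴.
By symmetry the centroid is at mid-height, ȳ = 4.5 cm.
All pieces are centred on the horizontal centroidal axis, so I = ΣĪ (holes subtracted) = 470 cm⁴.
Radius of gyration: k = √(I/A) = √(470 / 60) = 2.79881 cm.

k_x ≈ 2.799 cm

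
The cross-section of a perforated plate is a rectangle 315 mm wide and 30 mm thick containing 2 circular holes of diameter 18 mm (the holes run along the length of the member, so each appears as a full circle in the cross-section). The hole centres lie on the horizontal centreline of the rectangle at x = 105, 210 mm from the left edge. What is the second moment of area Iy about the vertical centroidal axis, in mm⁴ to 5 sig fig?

Decompose the section into non-overlapping parts with the origin at the bottom-left of its bounding rectangle.
Plate: 315 × 30, A = 9 450 mm², x = 157.5 mm, Ī = 78 139 688 mm⁴.
Hole 1 (subtracted): ⌀18, A = 254.469 mm², x = 105 mm, Ī = 5152.997 mm⁴.
Hole 2 (subtracted): ⌀18, A = 254.469 mm², x = 210 mm, Ī = 5152.997 mm⁴.
By symmetry the centroid is at mid-width, x̄ = 157.5 mm.
Transfer each piece to the vertical centroidal axis using Ī + A·d² with d = x − 157.5:
  plate: d = 0 mm → contributes +78 139 688 mm⁴
  hole 1: d = -52.5 mm → contributes −706533.2 mm⁴
  hole 2: d = 52.5 mm → contributes −706533.2 mm⁴
Total I = 76 726 621 mm⁴.

Iy ≈ 7.6727 × 10⁷ mm⁴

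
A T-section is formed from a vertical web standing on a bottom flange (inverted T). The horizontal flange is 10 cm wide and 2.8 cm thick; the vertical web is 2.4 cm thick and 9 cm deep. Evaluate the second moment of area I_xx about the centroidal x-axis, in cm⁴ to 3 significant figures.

Split into non-overlapping primitives; take the origin at the lower-left of the bounding box.
Flange: 10 × 2.8, A = 28 cm², y = 1.4 cm, Ī = 18.293 cm⁴.
Web: 2.4 × 9, A = 21.6 cm², y = 7.3 cm, Ī = 145.8 cm⁴.
Centroid: ȳ = ΣA·y / ΣA = 3.9694 cm.
Transfer each piece to the centroidal x-axis using Ī + A·d² with d = y − 3.9694:
  flange: d = -2.5694 cm → contributes +203.14 cm⁴
  web: d = 3.3306 cm → contributes +385.41 cm⁴
Total I = 588.55 cm⁴.

I_xx ≈ 589 cm⁴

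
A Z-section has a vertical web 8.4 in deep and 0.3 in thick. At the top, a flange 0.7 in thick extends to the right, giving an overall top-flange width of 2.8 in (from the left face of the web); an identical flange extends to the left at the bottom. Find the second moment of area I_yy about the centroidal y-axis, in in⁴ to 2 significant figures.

Treat the section as a set of non-overlapping primitives; coordinates are from the bounding-box lower-left.
Web: 0.3 × 8.4, A = 2.52 in², x = 2.65 in, Ī = 0.0189 in⁴.
Top flange (beyond web): 2.5 × 0.7, A = 1.75 in², x = 4.05 in, Ī = 0.9115 in⁴.
Bottom flange (beyond web): 2.5 × 0.7, A = 1.75 in², x = 1.25 in, Ī = 0.9115 in⁴.
Centroid: x̄ = ΣA·x / ΣA = 2.65 in.
Transfer each piece to the centroidal y-axis using Ī + A·d² with d = x − 2.65:
  web: d = 0 in → contributes +0.0189 in⁴
  top flange (beyond web): d = 1.4 in → contributes +4.341 in⁴
  bottom flange (beyond web): d = -1.4 in → contributes +4.341 in⁴
Total I = 8.702 in⁴.

I_yy ≈ 8.7 in⁴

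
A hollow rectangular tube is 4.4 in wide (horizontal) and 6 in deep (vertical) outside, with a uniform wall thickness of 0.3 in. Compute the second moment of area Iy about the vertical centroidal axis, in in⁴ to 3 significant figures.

Iy ≈ 17.9 in⁴

Break the section into simple shapes (no overlaps), measuring from the bottom-left corner of the bounding box.
Outer rectangle: 4.4 × 6, A = 26.4 in², x = 2.2 in, Ī = 42.592 in⁴.
Inner void (subtracted): 3.8 × 5.4, A = 20.52 in², x = 2.2 in, Ī = 24.692 in⁴.
By symmetry the centroid is at mid-width, x̄ = 2.2 in.
All pieces are centred on the vertical centroidal axis, so I = ΣĪ (holes subtracted) = 17.9 in⁴.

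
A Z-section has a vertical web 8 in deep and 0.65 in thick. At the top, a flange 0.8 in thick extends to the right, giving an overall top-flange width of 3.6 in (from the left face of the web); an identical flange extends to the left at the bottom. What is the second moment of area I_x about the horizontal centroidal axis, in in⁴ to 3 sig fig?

I_x ≈ 89.2 in⁴

Split into non-overlapping primitives; take the origin at the lower-left of the bounding box.
Web: 0.65 × 8, A = 5.2 in², y = 4 in, Ī = 27.733 in⁴.
Top flange (beyond web): 2.95 × 0.8, A = 2.36 in², y = 7.6 in, Ī = 0.12587 in⁴.
Bottom flange (beyond web): 2.95 × 0.8, A = 2.36 in², y = 0.4 in, Ī = 0.12587 in⁴.
Centroid: ȳ = ΣA·y / ΣA = 4 in.
Transfer each piece to the horizontal centroidal axis using Ī + A·d² with d = y − 4:
  web: d = 0 in → contributes +27.733 in⁴
  top flange (beyond web): d = 3.6 in → contributes +30.711 in⁴
  bottom flange (beyond web): d = -3.6 in → contributes +30.711 in⁴
Total I = 89.156 in⁴.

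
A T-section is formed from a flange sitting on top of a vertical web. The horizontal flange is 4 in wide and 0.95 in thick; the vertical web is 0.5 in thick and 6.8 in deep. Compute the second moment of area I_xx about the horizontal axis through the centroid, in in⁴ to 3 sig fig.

I_xx ≈ 40.3 in⁴

Break the section into simple shapes (no overlaps), measuring from the bottom-left corner of the bounding box.
Flange: 4 × 0.95, A = 3.8 in², y = 7.275 in, Ī = 0.28579 in⁴.
Web: 0.5 × 6.8, A = 3.4 in², y = 3.4 in, Ī = 13.101 in⁴.
Centroid: ȳ = ΣA·y / ΣA = 5.4451 in.
Transfer each piece to the horizontal axis through the centroid using Ī + A·d² with d = y − 5.4451:
  flange: d = 1.8299 in → contributes +13.01 in⁴
  web: d = -2.0451 in → contributes +27.322 in⁴
Total I = 40.332 in⁴.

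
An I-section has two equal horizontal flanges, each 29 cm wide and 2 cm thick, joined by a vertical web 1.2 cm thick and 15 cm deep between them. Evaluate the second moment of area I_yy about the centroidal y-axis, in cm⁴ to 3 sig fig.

I_yy ≈ 8130 cm⁴

Split into non-overlapping primitives; take the origin at the lower-left of the bounding box.
Bottom flange: 29 × 2, A = 58 cm², x = 14.5 cm, Ī = 4064.8 cm⁴.
Web: 1.2 × 15, A = 18 cm², x = 14.5 cm, Ī = 2.16 cm⁴.
Top flange: 29 × 2, A = 58 cm², x = 14.5 cm, Ī = 4064.8 cm⁴.
By symmetry the centroid is at mid-width, x̄ = 14.5 cm.
All pieces are centred on the centroidal y-axis, so I = ΣĪ = 8131.8 cm⁴.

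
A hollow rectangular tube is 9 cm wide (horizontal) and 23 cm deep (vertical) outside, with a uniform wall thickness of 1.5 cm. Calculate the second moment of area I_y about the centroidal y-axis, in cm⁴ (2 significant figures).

I_y ≈ 1000 cm⁴

Break the section into simple shapes (no overlaps), measuring from the bottom-left corner of the bounding box.
Outer rectangle: 9 × 23, A = 207 cm², x = 4.5 cm, Ī = 1 397 cm⁴.
Inner void (subtracted): 6 × 20, A = 120 cm², x = 4.5 cm, Ī = 360 cm⁴.
By symmetry the centroid is at mid-width, x̄ = 4.5 cm.
All pieces are centred on the centroidal y-axis, so I = ΣĪ (holes subtracted) = 1 037 cm⁴.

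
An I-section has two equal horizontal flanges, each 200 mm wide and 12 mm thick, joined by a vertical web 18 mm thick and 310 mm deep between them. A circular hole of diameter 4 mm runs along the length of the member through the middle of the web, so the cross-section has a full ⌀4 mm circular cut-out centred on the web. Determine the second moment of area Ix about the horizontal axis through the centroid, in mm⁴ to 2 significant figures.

Ix ≈ 1.7 × 10⁸ mm⁴

Split into non-overlapping primitives; take the origin at the lower-left of the bounding box.
Bottom flange: 200 × 12, A = 2 400 mm², y = 6 mm, Ī = 28 800 mm⁴.
Web: 18 × 310, A = 5 580 mm², y = 167 mm, Ī = 44 686 500 mm⁴.
Top flange: 200 × 12, A = 2 400 mm², y = 328 mm, Ī = 28 800 mm⁴.
Hole (subtracted): ⌀4, A = 12.57 mm², y = 167 mm, Ī = 12.57 mm⁴.
By symmetry the centroid is at mid-height, ȳ = 167 mm.
Transfer each piece to the horizontal axis through the centroid using Ī + A·d² with d = y − 167:
  bottom flange: d = -161 mm → contributes +62 239 200 mm⁴
  web: d = 0 mm → contributes +44 686 500 mm⁴
  top flange: d = 161 mm → contributes +62 239 200 mm⁴
  hole: d = 0 mm → contributes −12.57 mm⁴
Total I = 169 164 887 mm⁴.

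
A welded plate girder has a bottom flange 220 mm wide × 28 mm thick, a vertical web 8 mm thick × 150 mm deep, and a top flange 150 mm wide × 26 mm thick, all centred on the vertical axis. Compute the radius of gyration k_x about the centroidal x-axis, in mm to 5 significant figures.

k_x ≈ 83.301 mm

Break the section into simple shapes (no overlaps), measuring from the bottom-left corner of the bounding box.
Bottom plate: 220 × 28, A = 6 160 mm², y = 14 mm, Ī = 402453.3 mm⁴.
Web plate: 8 × 150, A = 1 200 mm², y = 103 mm, Ī = 2 250 000 mm⁴.
Top plate: 150 × 26, A = 3 900 mm², y = 191 mm, Ī = 219 700 mm⁴.
Centroid: ȳ = ΣA·y / ΣA = 84.79041 mm.
Transfer each piece to the centroidal x-axis using Ī + A·d² with d = y − 84.79041:
  bottom plate: d = -70.79041 mm → contributes +31 271 950 mm⁴
  web plate: d = 18.20959 mm → contributes +2 647 907 mm⁴
  top plate: d = 106.2096 mm → contributes +44 213 562 mm⁴
Total I = 78 133 419 mm⁴.
Radius of gyration: k = √(I/A) = √(78 133 419 / 11 260) = 83.30081 mm.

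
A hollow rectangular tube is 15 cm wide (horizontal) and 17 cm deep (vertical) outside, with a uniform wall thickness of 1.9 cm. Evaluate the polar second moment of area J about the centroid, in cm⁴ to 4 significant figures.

Decompose the section into non-overlapping parts with the origin at the bottom-left of its bounding rectangle.
Outer rectangle: 15 × 17, A = 255 cm², y = 8.5 cm, Ī = 6141.25 cm⁴.
Inner void (subtracted): 11.2 × 13.2, A = 147.84 cm², y = 8.5 cm, Ī = 2146.64 cm⁴.
By symmetry the centroid is at mid-height, ȳ = 8.5 cm.
All pieces are centred on the centroidal x-axis, so I = ΣĪ (holes subtracted) = 3994.61 cm⁴.
Repeating about the centroidal y-axis gives I_y = 3235.83 cm⁴.
Polar second moment: J = I_x + I_y = 7230.44 cm⁴.

J ≈ 7230 cm⁴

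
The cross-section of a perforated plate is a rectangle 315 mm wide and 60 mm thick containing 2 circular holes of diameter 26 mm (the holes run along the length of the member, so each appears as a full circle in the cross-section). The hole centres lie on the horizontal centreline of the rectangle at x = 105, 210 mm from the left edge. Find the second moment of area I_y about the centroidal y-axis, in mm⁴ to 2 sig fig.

I_y ≈ 1.5 × 10⁸ mm⁴

Treat the section as a set of non-overlapping primitives; coordinates are from the bounding-box lower-left.
Plate: 315 × 60, A = 18 900 mm², x = 157.5 mm, Ī = 156 279 375 mm⁴.
Hole 1 (subtracted): ⌀26, A = 530.9 mm², x = 105 mm, Ī = 22 432 mm⁴.
Hole 2 (subtracted): ⌀26, A = 530.9 mm², x = 210 mm, Ī = 22 432 mm⁴.
By symmetry the centroid is at mid-width, x̄ = 157.5 mm.
Transfer each piece to the centroidal y-axis using Ī + A·d² with d = x − 157.5:
  plate: d = 0 mm → contributes +156 279 375 mm⁴
  hole 1: d = -52.5 mm → contributes −1 485 805 mm⁴
  hole 2: d = 52.5 mm → contributes −1 485 805 mm⁴
Total I = 153 307 765 mm⁴.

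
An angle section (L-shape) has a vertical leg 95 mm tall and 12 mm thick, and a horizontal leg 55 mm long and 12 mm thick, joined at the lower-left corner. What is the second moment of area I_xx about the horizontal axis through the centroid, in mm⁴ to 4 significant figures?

I_xx ≈ 1.475 × 10⁶ mm⁴

Decompose the section into non-overlapping parts with the origin at the bottom-left of its bounding rectangle.
Vertical leg: 12 × 95, A = 1 140 mm², y = 47.5 mm, Ī = 857 375 mm⁴.
Horizontal leg (remainder): 43 × 12, A = 516 mm², y = 6 mm, Ī = 6 192 mm⁴.
Centroid: ȳ = ΣA·y / ΣA = 34.5688 mm.
Transfer each piece to the horizontal axis through the centroid using Ī + A·d² with d = y − 34.5688:
  vertical leg: d = 12.9312 mm → contributes +1 048 000 mm⁴
  horizontal leg (remainder): d = -28.5688 mm → contributes +427 340 mm⁴
Total I = 1 475 340 mm⁴.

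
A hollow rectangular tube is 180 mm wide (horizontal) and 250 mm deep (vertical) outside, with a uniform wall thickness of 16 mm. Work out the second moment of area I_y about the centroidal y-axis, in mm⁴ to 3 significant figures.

Decompose the section into non-overlapping parts with the origin at the bottom-left of its bounding rectangle.
Outer rectangle: 180 × 250, A = 45 000 mm², x = 90 mm, Ī = 121 500 000 mm⁴.
Inner void (subtracted): 148 × 218, A = 32 264 mm², x = 90 mm, Ī = 58 892 555 mm⁴.
By symmetry the centroid is at mid-width, x̄ = 90 mm.
All pieces are centred on the centroidal y-axis, so I = ΣĪ (holes subtracted) = 62 607 445 mm⁴.

I_y ≈ 6.26 × 10⁷ mm⁴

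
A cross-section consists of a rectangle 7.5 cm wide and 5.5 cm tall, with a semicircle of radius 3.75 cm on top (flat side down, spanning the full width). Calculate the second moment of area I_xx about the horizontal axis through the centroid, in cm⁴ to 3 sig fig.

Treat the section as a set of non-overlapping primitives; coordinates are from the bounding-box lower-left.
Rectangular body: 7.5 × 5.5, A = 41.25 cm², y = 2.75 cm, Ī = 103.98 cm⁴.
Semicircular cap: semicircle r = 3.75, A = 22.089 cm², y = 7.0915 cm, Ī = 21.705 cm⁴.
Centroid: ȳ = ΣA·y / ΣA = 4.2641 cm.
Transfer each piece to the horizontal axis through the centroid using Ī + A·d² with d = y − 4.2641:
  rectangular body: d = -1.5141 cm → contributes +198.55 cm⁴
  semicircular cap: d = 2.8275 cm → contributes +198.3 cm⁴
Total I = 396.85 cm⁴.

I_xx ≈ 397 cm⁴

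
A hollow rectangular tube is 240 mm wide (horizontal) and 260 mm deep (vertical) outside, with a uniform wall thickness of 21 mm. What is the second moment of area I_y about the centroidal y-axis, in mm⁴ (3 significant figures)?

Break the section into simple shapes (no overlaps), measuring from the bottom-left corner of the bounding box.
Outer rectangle: 240 × 260, A = 62 400 mm², x = 120 mm, Ī = 299 520 000 mm⁴.
Inner void (subtracted): 198 × 218, A = 43 164 mm², x = 120 mm, Ī = 141 016 788 mm⁴.
By symmetry the centroid is at mid-width, x̄ = 120 mm.
All pieces are centred on the centroidal y-axis, so I = ΣĪ (holes subtracted) = 158 503 212 mm⁴.

I_y ≈ 1.59 × 10⁸ mm⁴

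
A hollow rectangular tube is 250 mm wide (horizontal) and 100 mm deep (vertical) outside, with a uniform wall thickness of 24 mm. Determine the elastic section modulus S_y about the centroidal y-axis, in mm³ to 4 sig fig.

Break the section into simple shapes (no overlaps), measuring from the bottom-left corner of the bounding box.
Outer rectangle: 250 × 100, A = 25 000 mm², x = 125 mm, Ī = 130 208 333 mm⁴.
Inner void (subtracted): 202 × 52, A = 10 504 mm², x = 125 mm, Ī = 35 717 101 mm⁴.
By symmetry the centroid is at mid-width, x̄ = 125 mm.
All pieces are centred on the centroidal y-axis, so I = ΣĪ (holes subtracted) = 94 491 232 mm⁴.
Extreme fibre distance c = 125 mm; S = I/c = 755 930 mm³.

S_y ≈ 7.559 × 10⁵ mm³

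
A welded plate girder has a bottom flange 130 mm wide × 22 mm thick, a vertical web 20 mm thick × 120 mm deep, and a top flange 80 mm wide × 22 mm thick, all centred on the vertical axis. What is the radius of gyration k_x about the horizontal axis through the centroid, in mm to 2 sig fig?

k_x ≈ 60 mm

Decompose the section into non-overlapping parts with the origin at the bottom-left of its bounding rectangle.
Bottom plate: 130 × 22, A = 2 860 mm², y = 11 mm, Ī = 115 353 mm⁴.
Web plate: 20 × 120, A = 2 400 mm², y = 82 mm, Ī = 2 880 000 mm⁴.
Top plate: 80 × 22, A = 1 760 mm², y = 153 mm, Ī = 70 987 mm⁴.
Centroid: ȳ = ΣA·y / ΣA = 70.87 mm.
Transfer each piece to the horizontal axis through the centroid using Ī + A·d² with d = y − 70.87:
  bottom plate: d = -59.87 mm → contributes +10 368 376 mm⁴
  web plate: d = 11.13 mm → contributes +3 177 057 mm⁴
  top plate: d = 82.13 mm → contributes +11 941 437 mm⁴
Total I = 25 486 870 mm⁴.
Radius of gyration: k = √(I/A) = √(25 486 870 / 7 020) = 60.25 mm.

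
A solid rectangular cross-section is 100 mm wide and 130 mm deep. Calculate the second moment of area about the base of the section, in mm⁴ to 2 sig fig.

I_base ≈ 7.3 × 10⁷ mm⁴

The section: 100 × 130, A = 13 000 mm², y = 65 mm, Ī = 18 308 333 mm⁴.
Transfer it to the bottom edge using Ī + A·d² with d = y − 0:
  the section: d = 65 mm → contributes +73 233 333 mm⁴
Total I = 73 233 333 mm⁴.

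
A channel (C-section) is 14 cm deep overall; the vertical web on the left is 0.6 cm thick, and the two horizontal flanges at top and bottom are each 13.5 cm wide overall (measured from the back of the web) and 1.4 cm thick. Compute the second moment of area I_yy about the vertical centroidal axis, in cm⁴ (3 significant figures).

I_yy ≈ 812 cm⁴

Decompose the section into non-overlapping parts with the origin at the bottom-left of its bounding rectangle.
Web: 0.6 × 14, A = 8.4 cm², x = 0.3 cm, Ī = 0.252 cm⁴.
Top flange (beyond web): 12.9 × 1.4, A = 18.06 cm², x = 7.05 cm, Ī = 250.45 cm⁴.
Bottom flange (beyond web): 12.9 × 1.4, A = 18.06 cm², x = 7.05 cm, Ī = 250.45 cm⁴.
Centroid: x̄ = ΣA·x / ΣA = 5.7764 cm.
Transfer each piece to the vertical centroidal axis using Ī + A·d² with d = x − 5.7764:
  web: d = -5.4764 cm → contributes +252.18 cm⁴
  top flange (beyond web): d = 1.2736 cm → contributes +279.74 cm⁴
  bottom flange (beyond web): d = 1.2736 cm → contributes +279.74 cm⁴
Total I = 811.66 cm⁴.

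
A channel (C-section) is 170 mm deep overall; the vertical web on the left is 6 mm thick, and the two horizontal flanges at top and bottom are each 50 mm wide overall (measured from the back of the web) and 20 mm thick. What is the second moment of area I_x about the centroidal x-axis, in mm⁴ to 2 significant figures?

Split into non-overlapping primitives; take the origin at the lower-left of the bounding box.
Web: 6 × 170, A = 1 020 mm², y = 85 mm, Ī = 2 456 500 mm⁴.
Top flange (beyond web): 44 × 20, A = 880 mm², y = 160 mm, Ī = 29 333 mm⁴.
Bottom flange (beyond web): 44 × 20, A = 880 mm², y = 10 mm, Ī = 29 333 mm⁴.
By symmetry the centroid is at mid-height, ȳ = 85 mm.
Transfer each piece to the centroidal x-axis using Ī + A·d² with d = y − 85:
  web: d = 0 mm → contributes +2 456 500 mm⁴
  top flange (beyond web): d = 75 mm → contributes +4 979 333 mm⁴
  bottom flange (beyond web): d = -75 mm → contributes +4 979 333 mm⁴
Total I = 12 415 167 mm⁴.

I_x ≈ 1.2 × 10⁷ mm⁴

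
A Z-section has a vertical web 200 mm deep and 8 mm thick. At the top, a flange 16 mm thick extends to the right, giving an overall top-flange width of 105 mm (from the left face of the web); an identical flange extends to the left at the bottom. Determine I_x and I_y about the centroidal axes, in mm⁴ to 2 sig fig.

I_x ≈ 3.2 × 10⁷ mm⁴, I_y ≈ 1.1 × 10⁷ mm⁴

Treat the section as a set of non-overlapping primitives; coordinates are from the bounding-box lower-left.
Web: 8 × 200, A = 1 600 mm², y = 100 mm, Ī = 5 333 333 mm⁴.
Top flange (beyond web): 97 × 16, A = 1 552 mm², y = 192 mm, Ī = 33 109 mm⁴.
Bottom flange (beyond web): 97 × 16, A = 1 552 mm², y = 8 mm, Ī = 33 109 mm⁴.
Centroid: ȳ = ΣA·y / ΣA = 100 mm.
Transfer each piece to the centroidal x-axis using Ī + A·d² with d = y − 100:
  web: d = 0 mm → contributes +5 333 333 mm⁴
  top flange (beyond web): d = 92 mm → contributes +13 169 237 mm⁴
  bottom flange (beyond web): d = -92 mm → contributes +13 169 237 mm⁴
Total I = 31 671 808 mm⁴.
For the y-axis: x̄ = 101 mm.
Repeating about the centroidal y-axis gives I_y = 10 997 728 mm⁴.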